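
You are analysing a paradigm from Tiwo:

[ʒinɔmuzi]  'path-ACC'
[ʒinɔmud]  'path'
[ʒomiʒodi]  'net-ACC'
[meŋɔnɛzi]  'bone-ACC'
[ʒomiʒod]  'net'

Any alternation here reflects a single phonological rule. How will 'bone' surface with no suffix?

[meŋɔnɛd]

The root 'path' surfaces as [ʒinɔmuzi] and [ʒinɔmud], with a stem-final [z] ~ [d] alternation.
The stem 'net' ([ʒomiʒodi], [ʒomiʒod]) shows [d] unchanged in both environments, so [d] cannot be basic with [z] derived before the ACC suffix.
The alternation reflects word-final hardening: voiced fricatives become stops word-finally. /z/ is underlying.
The one attested form of 'bone', [meŋɔnɛzi], shows underlying /meŋɔnɛz/. Applying the same rule word-finally gives [meŋɔnɛd].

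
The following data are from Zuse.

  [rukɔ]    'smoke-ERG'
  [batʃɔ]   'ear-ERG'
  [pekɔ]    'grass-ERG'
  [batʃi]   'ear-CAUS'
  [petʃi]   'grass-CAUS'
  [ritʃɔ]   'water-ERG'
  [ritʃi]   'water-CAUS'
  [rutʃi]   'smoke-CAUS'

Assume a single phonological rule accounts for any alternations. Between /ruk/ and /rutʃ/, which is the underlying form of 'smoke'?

/ruk/

In [rukɔ] and [rutʃi] the final segment of 'smoke' alternates: [k] ~ [tʃ].
If /tʃ/ were underlying and a rule turned it into [k] before the ERG suffix, 'water' would also alternate; but it has [tʃ] in both [ritʃɔ] and [ritʃi].
The underlying segment must be /k/; /k/ becomes palato-alveolar [tʃ] before a front vowel, yielding [tʃ] there.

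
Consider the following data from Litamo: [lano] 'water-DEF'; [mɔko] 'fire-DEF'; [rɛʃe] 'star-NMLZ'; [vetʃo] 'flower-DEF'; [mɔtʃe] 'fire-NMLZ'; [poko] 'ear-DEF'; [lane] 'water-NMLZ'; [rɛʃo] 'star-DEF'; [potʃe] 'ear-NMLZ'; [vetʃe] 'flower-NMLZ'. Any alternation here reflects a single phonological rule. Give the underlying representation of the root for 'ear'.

The stem for 'ear' ends in [k] in [poko] but [tʃ] in [potʃe].
If /tʃ/ were underlying and a rule turned it into [k] before the DEF suffix, 'flower' would also alternate; but it has [tʃ] in both [vetʃo] and [vetʃe].
The alternation reflects palatalization before a front vowel: /k/ becomes palato-alveolar [tʃ] before a front vowel. /k/ is underlying.
Hence 'ear' is /pok/ underlyingly.

/pok/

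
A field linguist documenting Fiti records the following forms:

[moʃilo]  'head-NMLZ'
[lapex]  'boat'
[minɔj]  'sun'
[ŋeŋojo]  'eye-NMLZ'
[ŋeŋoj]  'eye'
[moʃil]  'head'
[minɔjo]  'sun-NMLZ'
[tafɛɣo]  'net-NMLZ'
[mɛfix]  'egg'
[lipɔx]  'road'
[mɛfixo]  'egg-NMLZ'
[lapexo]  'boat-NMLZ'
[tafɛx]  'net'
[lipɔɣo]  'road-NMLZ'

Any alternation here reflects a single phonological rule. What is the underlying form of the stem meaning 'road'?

/lipɔɣ/

In [lipɔɣo] and [lipɔx] the final segment of 'road' alternates: [ɣ] ~ [x].
If /x/ were underlying and a rule turned it into [ɣ] before the NMLZ suffix, 'egg' would also alternate; but it has [x] in both [mɛfixo] and [mɛfix].
So /ɣ/ is underlying, and a rule of word-final obstruent devoicing — voiced obstruents become voiceless word-finally — gives [x].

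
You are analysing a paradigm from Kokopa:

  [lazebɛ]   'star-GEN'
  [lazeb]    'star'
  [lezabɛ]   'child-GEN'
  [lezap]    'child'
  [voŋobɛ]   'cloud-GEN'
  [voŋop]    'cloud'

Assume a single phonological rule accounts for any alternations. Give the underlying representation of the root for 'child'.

In [lezabɛ] and [lezap] the final segment of 'child' alternates: [b] ~ [p].
If /b/ were underlying and a rule turned it into [p] in isolation, 'star' would also alternate; but it has [b] in both [lazebɛ] and [lazeb].
The alternation reflects intervocalic voicing: voiceless stops become voiced between vowels. /p/ is underlying.
So 'child' = /lezap/.

/lezap/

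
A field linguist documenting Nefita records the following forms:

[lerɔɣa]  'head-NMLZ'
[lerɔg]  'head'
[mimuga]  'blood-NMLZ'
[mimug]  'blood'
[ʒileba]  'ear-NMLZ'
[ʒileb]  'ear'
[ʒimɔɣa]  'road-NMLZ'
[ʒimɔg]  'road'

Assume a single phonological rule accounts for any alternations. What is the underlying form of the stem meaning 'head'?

The stem for 'head' ends in [ɣ] in [lerɔɣa] but [g] in [lerɔg].
Compare 'blood', with invariant [g] in [mimuga] and [mimug]: an analysis with underlying /g/ and a rule producing [ɣ] before the NMLZ suffix would wrongly predict alternation here too.
The alternation reflects word-final hardening: voiced fricatives become stops word-finally. /ɣ/ is underlying.

/lerɔɣ/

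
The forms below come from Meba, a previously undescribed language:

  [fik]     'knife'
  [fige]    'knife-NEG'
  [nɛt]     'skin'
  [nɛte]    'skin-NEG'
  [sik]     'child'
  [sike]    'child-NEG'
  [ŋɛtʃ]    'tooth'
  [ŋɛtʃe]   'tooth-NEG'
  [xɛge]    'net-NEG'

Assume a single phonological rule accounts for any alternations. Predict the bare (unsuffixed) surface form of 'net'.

The root 'knife' surfaces as [fik] and [fige], with a stem-final [k] ~ [g] alternation.
But 'child' keeps [k] in both environments ([sik], [sike]), so there is no rule changing /k/ to [g] before the NEG suffix.
Therefore /g/ is basic and [k] is derived by word-final obstruent devoicing (voiced obstruents become voiceless word-finally).
The one attested form of 'net', [xɛge], shows underlying /xɛg/. Applying the same rule word-finally gives [xɛk].

[xɛk]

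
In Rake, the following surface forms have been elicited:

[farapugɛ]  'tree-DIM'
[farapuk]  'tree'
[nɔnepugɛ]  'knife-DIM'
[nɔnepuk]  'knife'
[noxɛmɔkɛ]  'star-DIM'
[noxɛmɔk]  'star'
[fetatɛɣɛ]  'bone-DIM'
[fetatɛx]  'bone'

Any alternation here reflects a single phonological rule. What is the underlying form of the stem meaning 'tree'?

/farapug/

'tree' shows [g] ~ [k] at the end of the stem ([farapugɛ] vs [farapuk]).
Compare 'star', with invariant [k] in [noxɛmɔkɛ] and [noxɛmɔk]: an analysis with underlying /k/ and a rule producing [g] before the DIM suffix would wrongly predict alternation here too.
Therefore /g/ is basic and [k] is derived by word-final obstruent devoicing (voiced obstruents become voiceless word-finally).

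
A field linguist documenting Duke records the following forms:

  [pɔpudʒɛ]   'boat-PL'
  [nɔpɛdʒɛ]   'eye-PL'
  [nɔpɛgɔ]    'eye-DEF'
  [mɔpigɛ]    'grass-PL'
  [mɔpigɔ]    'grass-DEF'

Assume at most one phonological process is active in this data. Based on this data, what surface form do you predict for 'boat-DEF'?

The root 'eye' surfaces as [nɔpɛdʒɛ] and [nɔpɛgɔ], with a stem-final [dʒ] ~ [g] alternation.
The stem 'grass' ([mɔpigɛ], [mɔpigɔ]) shows [g] unchanged in both environments, so [g] cannot be basic with [dʒ] derived before the PL suffix.
The alternation reflects depalatalization: palato-alveolar /dʒ/ becomes [g] when no front vowel follows. /dʒ/ is underlying.
The one attested form of 'boat', [pɔpudʒɛ], shows underlying /pɔpudʒ/. Applying the same rule when no front vowel follows gives [pɔpugɔ].

[pɔpugɔ]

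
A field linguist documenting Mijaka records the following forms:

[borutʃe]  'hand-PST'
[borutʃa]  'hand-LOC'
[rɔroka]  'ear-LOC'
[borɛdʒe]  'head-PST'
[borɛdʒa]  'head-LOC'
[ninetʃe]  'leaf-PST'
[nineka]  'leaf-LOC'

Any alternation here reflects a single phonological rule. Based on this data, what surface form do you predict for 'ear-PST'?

[rɔrotʃe]

The stem for 'leaf' ends in [tʃ] in [ninetʃe] but [k] in [nineka].
But 'hand' keeps [tʃ] in both environments ([borutʃe], [borutʃa]), so there is no rule changing /tʃ/ to [k] before the LOC suffix.
The alternation reflects palatalization before a front vowel: /k/ becomes palato-alveolar [tʃ] before a front vowel. /k/ is underlying.
From [rɔroka] the stem 'ear' is /rɔrok/; before a front vowel this yields [rɔrotʃe].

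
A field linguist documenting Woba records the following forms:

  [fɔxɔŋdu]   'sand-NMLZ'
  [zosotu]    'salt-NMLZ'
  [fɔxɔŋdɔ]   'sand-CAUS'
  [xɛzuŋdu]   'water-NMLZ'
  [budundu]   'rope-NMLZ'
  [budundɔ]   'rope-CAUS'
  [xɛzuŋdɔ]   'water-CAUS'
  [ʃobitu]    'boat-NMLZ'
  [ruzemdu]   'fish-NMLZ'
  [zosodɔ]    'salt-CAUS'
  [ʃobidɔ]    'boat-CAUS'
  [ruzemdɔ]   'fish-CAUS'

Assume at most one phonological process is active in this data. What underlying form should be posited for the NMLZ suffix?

The NMLZ morpheme has two allomorphs, [-du] and [-tu].
The CAUS suffix, which begins with [d], is invariant after every stem; so [d] is not altered by any rule here.
So the underlying form is /-tu/, and voiceless stops become voiced after a nasal.

/-tu/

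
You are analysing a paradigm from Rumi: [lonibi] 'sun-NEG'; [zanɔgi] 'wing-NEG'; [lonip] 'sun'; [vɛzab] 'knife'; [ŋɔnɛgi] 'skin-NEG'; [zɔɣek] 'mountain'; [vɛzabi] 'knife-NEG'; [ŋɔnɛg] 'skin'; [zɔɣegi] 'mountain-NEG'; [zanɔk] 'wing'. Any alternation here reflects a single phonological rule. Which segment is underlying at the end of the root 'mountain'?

/k/

The root 'mountain' surfaces as [zɔɣegi] and [zɔɣek], with a stem-final [g] ~ [k] alternation.
The stem 'skin' ([ŋɔnɛgi], [ŋɔnɛg]) shows [g] unchanged in both environments, so [g] cannot be basic with [k] derived in isolation.
The alternation reflects intervocalic voicing: voiceless stops become voiced between vowels. /k/ is underlying.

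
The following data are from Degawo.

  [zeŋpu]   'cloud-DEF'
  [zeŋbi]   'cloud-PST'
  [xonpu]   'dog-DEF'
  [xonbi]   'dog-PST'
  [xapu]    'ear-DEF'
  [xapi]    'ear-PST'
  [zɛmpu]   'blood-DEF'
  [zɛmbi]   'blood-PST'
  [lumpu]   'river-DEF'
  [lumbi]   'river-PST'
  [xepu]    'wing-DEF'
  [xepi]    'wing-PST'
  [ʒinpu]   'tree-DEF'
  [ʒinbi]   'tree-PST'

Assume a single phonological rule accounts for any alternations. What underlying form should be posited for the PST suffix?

The PST suffix surfaces as [-bi] and [-pi], depending on the final segment of the stem.
By contrast the DEF suffix keeps its initial [p] throughout — that segment must be underlying.
The PST suffix is therefore /-bi/ underlyingly, with post-vocalic devoicing: voiced stops become voiceless after a vowel.

/-bi/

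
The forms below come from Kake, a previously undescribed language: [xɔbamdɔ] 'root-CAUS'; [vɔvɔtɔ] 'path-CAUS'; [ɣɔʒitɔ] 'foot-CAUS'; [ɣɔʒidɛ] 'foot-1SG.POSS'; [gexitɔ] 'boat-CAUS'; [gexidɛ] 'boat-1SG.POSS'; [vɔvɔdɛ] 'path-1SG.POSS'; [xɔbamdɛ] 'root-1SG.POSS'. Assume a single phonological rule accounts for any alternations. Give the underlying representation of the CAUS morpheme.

/-tɔ/

The CAUS suffix surfaces as [-dɔ] and [-tɔ], depending on the final segment of the stem.
By contrast the 1SG.POSS suffix keeps its initial [d] throughout — that segment must be underlying.
The CAUS suffix is therefore /-tɔ/ underlyingly, with post-nasal voicing: voiceless stops become voiced after a nasal.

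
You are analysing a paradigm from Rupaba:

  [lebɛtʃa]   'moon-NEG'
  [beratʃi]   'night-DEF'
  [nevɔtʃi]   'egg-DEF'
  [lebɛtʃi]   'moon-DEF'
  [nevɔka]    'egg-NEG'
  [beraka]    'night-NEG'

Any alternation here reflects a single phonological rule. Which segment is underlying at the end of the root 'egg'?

In [nevɔtʃi] and [nevɔka] the final segment of 'egg' alternates: [tʃ] ~ [k].
But 'moon' keeps [tʃ] in both environments ([lebɛtʃi], [lebɛtʃa]), so there is no rule changing /tʃ/ to [k] before the NEG suffix.
The alternation reflects palatalization before a front vowel: /k/ becomes palato-alveolar [tʃ] before a front vowel. /k/ is underlying.

/k/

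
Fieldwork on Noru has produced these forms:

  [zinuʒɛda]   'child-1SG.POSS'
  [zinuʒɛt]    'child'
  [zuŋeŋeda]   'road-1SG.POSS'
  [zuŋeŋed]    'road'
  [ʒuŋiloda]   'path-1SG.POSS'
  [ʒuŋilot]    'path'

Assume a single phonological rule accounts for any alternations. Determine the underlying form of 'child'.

/zinuʒɛt/

The stem for 'child' ends in [d] in [zinuʒɛda] but [t] in [zinuʒɛt].
But 'road' keeps [d] in both environments ([zuŋeŋeda], [zuŋeŋed]), so there is no rule changing /d/ to [t] in isolation.
So /t/ is underlying, and a rule of intervocalic voicing — voiceless stops become voiced between vowels — gives [d].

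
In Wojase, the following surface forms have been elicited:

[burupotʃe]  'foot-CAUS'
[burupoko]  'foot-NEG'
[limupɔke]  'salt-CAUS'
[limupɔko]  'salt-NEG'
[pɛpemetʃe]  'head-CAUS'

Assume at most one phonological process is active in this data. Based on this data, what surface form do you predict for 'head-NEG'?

'foot' shows [tʃ] ~ [k] at the end of the stem ([burupotʃe] vs [burupoko]).
The stem 'salt' ([limupɔke], [limupɔko]) shows [k] unchanged in both environments, so [k] cannot be basic with [tʃ] derived before the CAUS suffix.
The alternation reflects depalatalization: palato-alveolar /tʃ/ becomes [k] when no front vowel follows. /tʃ/ is underlying.
From [pɛpemetʃe] the stem 'head' is /pɛpemetʃ/; when no front vowel follows this yields [pɛpemeko].

[pɛpemeko]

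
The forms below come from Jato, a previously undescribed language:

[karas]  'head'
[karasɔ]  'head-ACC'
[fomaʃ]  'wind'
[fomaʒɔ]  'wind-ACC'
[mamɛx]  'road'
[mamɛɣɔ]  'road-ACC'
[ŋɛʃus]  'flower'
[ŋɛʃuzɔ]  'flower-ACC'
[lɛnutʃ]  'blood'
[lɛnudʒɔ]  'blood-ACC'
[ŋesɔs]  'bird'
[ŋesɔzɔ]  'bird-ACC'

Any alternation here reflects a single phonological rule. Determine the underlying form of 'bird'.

/ŋesɔz/

'bird' shows [s] ~ [z] at the end of the stem ([ŋesɔs] vs [ŋesɔzɔ]).
The stem 'head' ([karas], [karasɔ]) shows [s] unchanged in both environments, so [s] cannot be basic with [z] derived before the ACC suffix.
The alternation reflects word-final obstruent devoicing: voiced obstruents become voiceless word-finally. /z/ is underlying.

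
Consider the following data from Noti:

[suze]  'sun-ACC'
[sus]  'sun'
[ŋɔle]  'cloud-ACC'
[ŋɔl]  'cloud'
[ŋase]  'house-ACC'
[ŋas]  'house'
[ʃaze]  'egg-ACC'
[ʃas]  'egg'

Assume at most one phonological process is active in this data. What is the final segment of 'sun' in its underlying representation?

In [suze] and [sus] the final segment of 'sun' alternates: [z] ~ [s].
Compare 'house', with invariant [s] in [ŋase] and [ŋas]: an analysis with underlying /s/ and a rule producing [z] before the ACC suffix would wrongly predict alternation here too.
Therefore /z/ is basic and [s] is derived by word-final obstruent devoicing (voiced obstruents become voiceless word-finally).

/z/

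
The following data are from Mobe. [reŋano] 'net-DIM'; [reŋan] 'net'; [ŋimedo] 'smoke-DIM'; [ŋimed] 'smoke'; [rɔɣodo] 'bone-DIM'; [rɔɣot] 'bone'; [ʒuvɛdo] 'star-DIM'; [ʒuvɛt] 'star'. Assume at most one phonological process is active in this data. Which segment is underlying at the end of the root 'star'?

'star' shows [d] ~ [t] at the end of the stem ([ʒuvɛdo] vs [ʒuvɛt]).
But 'smoke' keeps [d] in both environments ([ŋimedo], [ŋimed]), so there is no rule changing /d/ to [t] in isolation.
The alternation reflects intervocalic voicing: voiceless stops become voiced between vowels. /t/ is underlying.

/t/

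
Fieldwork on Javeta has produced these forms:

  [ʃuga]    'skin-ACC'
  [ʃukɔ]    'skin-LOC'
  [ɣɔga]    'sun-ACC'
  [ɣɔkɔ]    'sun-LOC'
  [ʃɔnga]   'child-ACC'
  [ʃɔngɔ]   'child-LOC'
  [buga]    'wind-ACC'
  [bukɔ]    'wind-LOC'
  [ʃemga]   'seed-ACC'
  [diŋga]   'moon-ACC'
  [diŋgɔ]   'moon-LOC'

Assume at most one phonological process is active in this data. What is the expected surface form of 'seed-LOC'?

The LOC suffix surfaces as [-gɔ] and [-kɔ], depending on the final segment of the stem.
The ACC suffix, which begins with [g], is invariant after every stem; so [g] is not altered by any rule here.
The LOC suffix is therefore /-kɔ/ underlyingly, with post-nasal voicing: voiceless stops become voiced after a nasal.
After 'seed', which ends in a nasal, the suffix surfaces as [-gɔ], giving [ʃemgɔ].

[ʃemgɔ]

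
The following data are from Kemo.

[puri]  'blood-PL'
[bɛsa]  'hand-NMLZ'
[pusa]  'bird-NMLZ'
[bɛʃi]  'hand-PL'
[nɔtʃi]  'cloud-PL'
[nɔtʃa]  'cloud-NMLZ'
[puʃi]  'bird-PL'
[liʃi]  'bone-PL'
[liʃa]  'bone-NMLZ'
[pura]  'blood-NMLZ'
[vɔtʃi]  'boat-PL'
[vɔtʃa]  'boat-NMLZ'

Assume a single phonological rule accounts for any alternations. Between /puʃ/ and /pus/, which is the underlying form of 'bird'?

/pus/

The stem for 'bird' ends in [s] in [pusa] but [ʃ] in [puʃi].
But 'bone' keeps [ʃ] in both environments ([liʃa], [liʃi]), so there is no rule changing /ʃ/ to [s] before the NMLZ suffix.
The underlying segment must be /s/; /s/ becomes palato-alveolar [ʃ] before a front vowel, yielding [ʃ] there.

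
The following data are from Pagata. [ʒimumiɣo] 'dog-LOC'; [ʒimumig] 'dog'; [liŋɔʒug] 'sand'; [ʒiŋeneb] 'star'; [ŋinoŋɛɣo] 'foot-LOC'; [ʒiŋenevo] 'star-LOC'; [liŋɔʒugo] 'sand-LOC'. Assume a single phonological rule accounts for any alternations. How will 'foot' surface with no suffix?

'dog' shows [ɣ] ~ [g] at the end of the stem ([ʒimumiɣo] vs [ʒimumig]).
If /g/ were underlying and a rule turned it into [ɣ] before the LOC suffix, 'sand' would also alternate; but it has [g] in both [liŋɔʒugo] and [liŋɔʒug].
The underlying segment must be /ɣ/; voiced fricatives become stops word-finally, yielding [g] there.
The one attested form of 'foot', [ŋinoŋɛɣo], shows underlying /ŋinoŋɛɣ/. Applying the same rule word-finally gives [ŋinoŋɛg].

[ŋinoŋɛg]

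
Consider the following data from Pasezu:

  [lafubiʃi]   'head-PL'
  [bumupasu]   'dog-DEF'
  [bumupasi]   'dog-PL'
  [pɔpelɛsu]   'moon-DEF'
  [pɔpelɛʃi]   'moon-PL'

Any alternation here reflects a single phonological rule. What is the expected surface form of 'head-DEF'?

In [pɔpelɛsu] and [pɔpelɛʃi] the final segment of 'moon' alternates: [s] ~ [ʃ].
Compare 'dog', with invariant [s] in [bumupasu] and [bumupasi]: an analysis with underlying /s/ and a rule producing [ʃ] before the PL suffix would wrongly predict alternation here too.
Therefore /ʃ/ is basic and [s] is derived by depalatalization (palato-alveolar /ʃ/ becomes [s] when no front vowel follows).
From [lafubiʃi] the stem 'head' is /lafubiʃ/; when no front vowel follows this yields [lafubisu].

[lafubisu]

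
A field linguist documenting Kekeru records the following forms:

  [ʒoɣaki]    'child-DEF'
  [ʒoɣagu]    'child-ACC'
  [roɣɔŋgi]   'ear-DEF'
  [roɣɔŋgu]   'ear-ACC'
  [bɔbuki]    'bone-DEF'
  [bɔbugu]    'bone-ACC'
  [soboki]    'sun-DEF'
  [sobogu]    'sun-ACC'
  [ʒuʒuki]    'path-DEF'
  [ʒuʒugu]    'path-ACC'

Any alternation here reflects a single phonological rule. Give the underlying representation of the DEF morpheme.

The DEF suffix surfaces as [-gi] and [-ki], depending on the final segment of the stem.
The ACC suffix, which begins with [g], is invariant after every stem; so [g] is not altered by any rule here.
So the underlying form is /-ki/, and voiceless stops become voiced after a nasal.

/-ki/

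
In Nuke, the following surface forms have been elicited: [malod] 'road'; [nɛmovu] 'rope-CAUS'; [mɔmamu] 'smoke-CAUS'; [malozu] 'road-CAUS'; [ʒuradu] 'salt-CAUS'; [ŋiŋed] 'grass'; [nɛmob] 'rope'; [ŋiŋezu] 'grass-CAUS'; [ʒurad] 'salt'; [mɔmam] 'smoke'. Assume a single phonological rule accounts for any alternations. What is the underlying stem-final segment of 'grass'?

/z/

'grass' shows [d] ~ [z] at the end of the stem ([ŋiŋed] vs [ŋiŋezu]).
But 'salt' keeps [d] in both environments ([ʒurad], [ʒuradu]), so there is no rule changing /d/ to [z] before the CAUS suffix.
Therefore /z/ is basic and [d] is derived by word-final hardening (voiced fricatives become stops word-finally).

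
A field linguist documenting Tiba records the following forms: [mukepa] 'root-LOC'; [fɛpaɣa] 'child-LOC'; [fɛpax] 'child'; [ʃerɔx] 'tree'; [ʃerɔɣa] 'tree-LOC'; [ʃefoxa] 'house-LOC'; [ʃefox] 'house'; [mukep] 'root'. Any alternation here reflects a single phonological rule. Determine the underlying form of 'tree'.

/ʃerɔɣ/

In [ʃerɔɣa] and [ʃerɔx] the final segment of 'tree' alternates: [ɣ] ~ [x].
If /x/ were underlying and a rule turned it into [ɣ] before the LOC suffix, 'house' would also alternate; but it has [x] in both [ʃefoxa] and [ʃefox].
The underlying segment must be /ɣ/; voiced obstruents become voiceless word-finally, yielding [x] there.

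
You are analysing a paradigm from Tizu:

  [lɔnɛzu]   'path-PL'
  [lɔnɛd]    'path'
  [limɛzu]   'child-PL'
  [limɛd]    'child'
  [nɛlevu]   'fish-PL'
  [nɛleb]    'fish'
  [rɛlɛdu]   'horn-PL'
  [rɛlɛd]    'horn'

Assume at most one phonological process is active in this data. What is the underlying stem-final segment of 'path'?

In [lɔnɛzu] and [lɔnɛd] the final segment of 'path' alternates: [z] ~ [d].
If /d/ were underlying and a rule turned it into [z] before the PL suffix, 'horn' would also alternate; but it has [d] in both [rɛlɛdu] and [rɛlɛd].
The alternation reflects word-final hardening: voiced fricatives become stops word-finally. /z/ is underlying.

/z/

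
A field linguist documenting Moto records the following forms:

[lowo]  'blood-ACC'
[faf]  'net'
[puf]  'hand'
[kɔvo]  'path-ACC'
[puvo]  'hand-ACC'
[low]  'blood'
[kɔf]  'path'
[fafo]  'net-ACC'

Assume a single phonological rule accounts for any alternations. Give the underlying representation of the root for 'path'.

The stem for 'path' ends in [v] in [kɔvo] but [f] in [kɔf].
But 'net' keeps [f] in both environments ([fafo], [faf]), so there is no rule changing /f/ to [v] before the ACC suffix.
The underlying segment must be /v/; voiced obstruents become voiceless word-finally, yielding [f] there.

/kɔv/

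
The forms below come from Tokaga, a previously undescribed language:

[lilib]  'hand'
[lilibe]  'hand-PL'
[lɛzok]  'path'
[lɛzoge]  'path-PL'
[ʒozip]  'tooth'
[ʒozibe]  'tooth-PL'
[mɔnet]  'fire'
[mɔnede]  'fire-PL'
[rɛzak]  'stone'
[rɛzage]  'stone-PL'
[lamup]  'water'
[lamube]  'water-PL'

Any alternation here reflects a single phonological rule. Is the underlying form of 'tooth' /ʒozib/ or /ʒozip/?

'tooth' shows [p] ~ [b] at the end of the stem ([ʒozip] vs [ʒozibe]).
But 'hand' keeps [b] in both environments ([lilib], [lilibe]), so there is no rule changing /b/ to [p] in isolation.
The alternation reflects intervocalic voicing: voiceless stops become voiced between vowels. /p/ is underlying.

/ʒozip/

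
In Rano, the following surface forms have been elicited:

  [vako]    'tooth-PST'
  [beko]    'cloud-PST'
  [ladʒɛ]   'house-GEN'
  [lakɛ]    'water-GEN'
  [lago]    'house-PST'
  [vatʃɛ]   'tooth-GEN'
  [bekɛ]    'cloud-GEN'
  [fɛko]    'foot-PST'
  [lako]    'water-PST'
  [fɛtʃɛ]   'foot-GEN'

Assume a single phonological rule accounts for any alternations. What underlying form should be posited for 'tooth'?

/vatʃ/

In [vako] and [vatʃɛ] the final segment of 'tooth' alternates: [k] ~ [tʃ].
Compare 'cloud', with invariant [k] in [beko] and [bekɛ]: an analysis with underlying /k/ and a rule producing [tʃ] before the GEN suffix would wrongly predict alternation here too.
Therefore /tʃ/ is basic and [k] is derived by depalatalization (palato-alveolar /tʃ/ and /dʒ/ become [k] and [g] when no front vowel follows).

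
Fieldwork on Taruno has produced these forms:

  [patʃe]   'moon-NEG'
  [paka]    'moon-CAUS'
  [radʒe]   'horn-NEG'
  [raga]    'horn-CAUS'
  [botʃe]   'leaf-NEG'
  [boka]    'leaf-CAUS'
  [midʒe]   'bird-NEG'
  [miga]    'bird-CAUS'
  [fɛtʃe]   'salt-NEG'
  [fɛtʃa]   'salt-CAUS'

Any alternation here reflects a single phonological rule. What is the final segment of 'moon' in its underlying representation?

'moon' shows [tʃ] ~ [k] at the end of the stem ([patʃe] vs [paka]).
The stem 'salt' ([fɛtʃe], [fɛtʃa]) shows [tʃ] unchanged in both environments, so [tʃ] cannot be basic with [k] derived before the CAUS suffix.
So /k/ is underlying, and a rule of palatalization before a front vowel — /k/ and /g/ become palato-alveolar [tʃ] and [dʒ] before a front vowel — gives [tʃ].

/k/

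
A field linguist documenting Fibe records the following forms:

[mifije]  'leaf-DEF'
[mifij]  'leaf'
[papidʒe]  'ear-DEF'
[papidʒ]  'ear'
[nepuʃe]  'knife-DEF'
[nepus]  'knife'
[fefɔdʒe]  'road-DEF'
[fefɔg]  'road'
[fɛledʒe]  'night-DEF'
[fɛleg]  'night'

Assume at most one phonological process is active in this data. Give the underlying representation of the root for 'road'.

/fefɔg/

The root 'road' surfaces as [fefɔdʒe] and [fefɔg], with a stem-final [dʒ] ~ [g] alternation.
Compare 'ear', with invariant [dʒ] in [papidʒe] and [papidʒ]: an analysis with underlying /dʒ/ and a rule producing [g] in isolation would wrongly predict alternation here too.
Therefore /g/ is basic and [dʒ] is derived by palatalization before a front vowel (/g/ and /s/ become palato-alveolar [dʒ] and [ʃ] before a front vowel).
Hence 'road' is /fefɔg/ underlyingly.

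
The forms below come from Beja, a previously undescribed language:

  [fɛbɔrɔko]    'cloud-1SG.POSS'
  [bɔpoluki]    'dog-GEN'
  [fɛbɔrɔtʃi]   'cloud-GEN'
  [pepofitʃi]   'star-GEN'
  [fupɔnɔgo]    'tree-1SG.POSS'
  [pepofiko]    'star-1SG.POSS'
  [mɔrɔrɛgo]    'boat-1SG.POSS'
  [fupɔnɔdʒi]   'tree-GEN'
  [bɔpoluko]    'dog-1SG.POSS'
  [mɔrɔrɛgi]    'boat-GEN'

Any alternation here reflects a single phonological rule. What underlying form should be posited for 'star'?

In [pepofiko] and [pepofitʃi] the final segment of 'star' alternates: [k] ~ [tʃ].
Compare 'dog', with invariant [k] in [bɔpoluko] and [bɔpoluki]: an analysis with underlying /k/ and a rule producing [tʃ] before the GEN suffix would wrongly predict alternation here too.
The underlying segment must be /tʃ/; palato-alveolar /tʃ/ and /dʒ/ become [k] and [g] when no front vowel follows, yielding [k] there.

/pepofitʃ/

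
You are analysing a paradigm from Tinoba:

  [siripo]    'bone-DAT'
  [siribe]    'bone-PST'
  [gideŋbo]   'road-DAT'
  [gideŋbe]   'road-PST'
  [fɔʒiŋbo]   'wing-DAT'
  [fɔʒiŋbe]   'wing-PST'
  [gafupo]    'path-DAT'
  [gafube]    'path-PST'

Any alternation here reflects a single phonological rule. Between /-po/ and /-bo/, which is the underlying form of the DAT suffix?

The DAT suffix surfaces as [-bo] and [-po], depending on the final segment of the stem.
By contrast the PST suffix keeps its initial [b] throughout — that segment must be underlying.
So the underlying form is /-po/, and voiceless stops become voiced after a nasal.

/-po/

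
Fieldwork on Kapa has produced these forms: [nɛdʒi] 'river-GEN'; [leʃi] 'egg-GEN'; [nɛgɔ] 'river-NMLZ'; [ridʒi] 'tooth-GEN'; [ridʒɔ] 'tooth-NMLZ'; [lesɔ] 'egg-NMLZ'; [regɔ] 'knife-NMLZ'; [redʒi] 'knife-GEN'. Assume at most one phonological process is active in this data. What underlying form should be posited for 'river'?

/nɛg/

In [nɛgɔ] and [nɛdʒi] the final segment of 'river' alternates: [g] ~ [dʒ].
If /dʒ/ were underlying and a rule turned it into [g] before the NMLZ suffix, 'tooth' would also alternate; but it has [dʒ] in both [ridʒɔ] and [ridʒi].
The underlying segment must be /g/; /g/ and /s/ become palato-alveolar [dʒ] and [ʃ] before a front vowel, yielding [dʒ] there.
The underlying form of 'river' is therefore /nɛg/.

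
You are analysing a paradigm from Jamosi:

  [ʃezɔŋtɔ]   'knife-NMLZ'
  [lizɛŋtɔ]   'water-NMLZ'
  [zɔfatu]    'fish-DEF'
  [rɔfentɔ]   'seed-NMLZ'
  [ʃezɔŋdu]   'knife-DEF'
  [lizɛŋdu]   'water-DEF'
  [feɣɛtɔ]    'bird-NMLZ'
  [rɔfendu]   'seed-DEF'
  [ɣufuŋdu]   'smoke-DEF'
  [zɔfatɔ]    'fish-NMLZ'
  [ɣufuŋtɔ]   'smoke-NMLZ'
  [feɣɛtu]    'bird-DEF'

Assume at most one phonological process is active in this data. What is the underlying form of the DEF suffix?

The DEF morpheme has two allomorphs, [-du] and [-tu].
By contrast the NMLZ suffix keeps its initial [t] throughout — that segment must be underlying.
The DEF suffix is therefore /-du/ underlyingly, with post-vocalic devoicing: voiced stops become voiceless after a vowel.

/-du/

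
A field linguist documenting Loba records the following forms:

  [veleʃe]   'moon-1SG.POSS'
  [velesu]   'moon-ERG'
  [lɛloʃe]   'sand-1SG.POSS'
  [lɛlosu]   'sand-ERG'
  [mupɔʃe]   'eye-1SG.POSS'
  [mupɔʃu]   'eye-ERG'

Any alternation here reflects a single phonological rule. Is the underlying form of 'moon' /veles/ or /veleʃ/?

'moon' shows [ʃ] ~ [s] at the end of the stem ([veleʃe] vs [velesu]).
Compare 'eye', with invariant [ʃ] in [mupɔʃe] and [mupɔʃu]: an analysis with underlying /ʃ/ and a rule producing [s] before the ERG suffix would wrongly predict alternation here too.
So /s/ is underlying, and a rule of palatalization before a front vowel — /s/ becomes palato-alveolar [ʃ] before a front vowel — gives [ʃ].

/veles/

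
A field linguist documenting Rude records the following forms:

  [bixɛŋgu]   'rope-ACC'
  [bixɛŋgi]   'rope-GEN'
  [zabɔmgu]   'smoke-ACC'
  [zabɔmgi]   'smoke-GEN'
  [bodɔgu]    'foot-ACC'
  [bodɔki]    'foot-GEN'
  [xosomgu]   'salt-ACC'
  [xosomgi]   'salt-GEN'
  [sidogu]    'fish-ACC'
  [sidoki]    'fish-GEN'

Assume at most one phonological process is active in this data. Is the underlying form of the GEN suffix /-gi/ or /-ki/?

The GEN morpheme has two allomorphs, [-gi] and [-ki].
The ACC suffix, which begins with [g], is invariant after every stem; so [g] is not altered by any rule here.
So the underlying form is /-ki/, and voiceless stops become voiced after a nasal.

/-ki/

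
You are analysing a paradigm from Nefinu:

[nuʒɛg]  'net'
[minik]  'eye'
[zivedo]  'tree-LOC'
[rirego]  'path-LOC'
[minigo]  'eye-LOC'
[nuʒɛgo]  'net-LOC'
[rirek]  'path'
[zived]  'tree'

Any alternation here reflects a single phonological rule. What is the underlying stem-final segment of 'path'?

/k/

In [rirego] and [rirek] the final segment of 'path' alternates: [g] ~ [k].
The stem 'net' ([nuʒɛgo], [nuʒɛg]) shows [g] unchanged in both environments, so [g] cannot be basic with [k] derived in isolation.
The alternation reflects intervocalic voicing: voiceless stops become voiced between vowels. /k/ is underlying.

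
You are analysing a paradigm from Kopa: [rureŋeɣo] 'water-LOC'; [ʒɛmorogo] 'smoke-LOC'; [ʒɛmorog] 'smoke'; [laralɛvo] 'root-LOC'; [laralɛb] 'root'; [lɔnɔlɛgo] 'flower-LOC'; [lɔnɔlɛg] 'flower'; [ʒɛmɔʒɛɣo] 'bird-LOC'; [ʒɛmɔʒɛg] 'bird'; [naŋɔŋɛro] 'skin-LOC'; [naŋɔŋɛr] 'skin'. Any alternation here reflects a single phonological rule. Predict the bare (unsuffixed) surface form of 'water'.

[rureŋeg]

'bird' shows [ɣ] ~ [g] at the end of the stem ([ʒɛmɔʒɛɣo] vs [ʒɛmɔʒɛg]).
Compare 'smoke', with invariant [g] in [ʒɛmorogo] and [ʒɛmorog]: an analysis with underlying /g/ and a rule producing [ɣ] before the LOC suffix would wrongly predict alternation here too.
Therefore /ɣ/ is basic and [g] is derived by word-final hardening (voiced fricatives become stops word-finally).
The one attested form of 'water', [rureŋeɣo], shows underlying /rureŋeɣ/. Applying the same rule word-finally gives [rureŋeg].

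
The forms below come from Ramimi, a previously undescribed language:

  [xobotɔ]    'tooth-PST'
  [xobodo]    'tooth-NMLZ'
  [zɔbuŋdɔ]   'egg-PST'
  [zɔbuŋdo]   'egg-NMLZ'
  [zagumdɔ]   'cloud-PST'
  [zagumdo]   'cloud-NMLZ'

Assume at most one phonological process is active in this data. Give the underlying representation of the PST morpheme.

/-tɔ/

The PST suffix surfaces as [-dɔ] and [-tɔ], depending on the final segment of the stem.
By contrast the NMLZ suffix keeps its initial [d] throughout — that segment must be underlying.
The PST suffix is therefore /-tɔ/ underlyingly, with post-nasal voicing: voiceless stops become voiced after a nasal.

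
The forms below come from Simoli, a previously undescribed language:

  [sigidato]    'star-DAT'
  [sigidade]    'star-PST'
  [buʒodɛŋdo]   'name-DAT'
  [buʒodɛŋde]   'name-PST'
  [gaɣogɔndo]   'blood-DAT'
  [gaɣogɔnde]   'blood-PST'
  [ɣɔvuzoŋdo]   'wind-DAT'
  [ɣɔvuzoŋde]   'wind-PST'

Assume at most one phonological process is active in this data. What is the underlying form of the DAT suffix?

/-to/

The DAT suffix surfaces as [-do] and [-to], depending on the final segment of the stem.
By contrast the PST suffix keeps its initial [d] throughout — that segment must be underlying.
So the underlying form is /-to/, and voiceless stops become voiced after a nasal.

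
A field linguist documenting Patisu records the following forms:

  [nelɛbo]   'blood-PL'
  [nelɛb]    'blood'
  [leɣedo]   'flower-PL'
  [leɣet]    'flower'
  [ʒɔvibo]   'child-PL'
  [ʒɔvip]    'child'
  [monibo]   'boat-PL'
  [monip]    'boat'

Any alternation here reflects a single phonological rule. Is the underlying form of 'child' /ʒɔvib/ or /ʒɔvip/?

The root 'child' surfaces as [ʒɔvibo] and [ʒɔvip], with a stem-final [b] ~ [p] alternation.
But 'blood' keeps [b] in both environments ([nelɛbo], [nelɛb]), so there is no rule changing /b/ to [p] in isolation.
The underlying segment must be /p/; voiceless stops become voiced between vowels, yielding [b] there.

/ʒɔvip/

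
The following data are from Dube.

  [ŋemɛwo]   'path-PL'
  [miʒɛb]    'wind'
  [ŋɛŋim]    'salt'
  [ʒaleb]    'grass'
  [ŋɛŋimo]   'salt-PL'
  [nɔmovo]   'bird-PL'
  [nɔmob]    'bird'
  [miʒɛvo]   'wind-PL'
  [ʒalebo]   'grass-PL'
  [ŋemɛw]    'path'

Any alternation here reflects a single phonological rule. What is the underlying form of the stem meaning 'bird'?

In [nɔmob] and [nɔmovo] the final segment of 'bird' alternates: [b] ~ [v].
If /b/ were underlying and a rule turned it into [v] before the PL suffix, 'grass' would also alternate; but it has [b] in both [ʒaleb] and [ʒalebo].
Therefore /v/ is basic and [b] is derived by word-final hardening (voiced fricatives become stops word-finally).

/nɔmov/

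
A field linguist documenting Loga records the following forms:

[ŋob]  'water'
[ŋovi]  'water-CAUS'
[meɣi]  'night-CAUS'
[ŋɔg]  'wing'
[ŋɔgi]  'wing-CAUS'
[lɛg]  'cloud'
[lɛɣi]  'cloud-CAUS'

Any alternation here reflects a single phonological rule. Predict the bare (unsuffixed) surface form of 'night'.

The stem for 'cloud' ends in [g] in [lɛg] but [ɣ] in [lɛɣi].
The stem 'wing' ([ŋɔg], [ŋɔgi]) shows [g] unchanged in both environments, so [g] cannot be basic with [ɣ] derived before the CAUS suffix.
Therefore /ɣ/ is basic and [g] is derived by word-final hardening (voiced fricatives become stops word-finally).
The one attested form of 'night', [meɣi], shows underlying /meɣ/. Applying the same rule word-finally gives [meg].

[meg]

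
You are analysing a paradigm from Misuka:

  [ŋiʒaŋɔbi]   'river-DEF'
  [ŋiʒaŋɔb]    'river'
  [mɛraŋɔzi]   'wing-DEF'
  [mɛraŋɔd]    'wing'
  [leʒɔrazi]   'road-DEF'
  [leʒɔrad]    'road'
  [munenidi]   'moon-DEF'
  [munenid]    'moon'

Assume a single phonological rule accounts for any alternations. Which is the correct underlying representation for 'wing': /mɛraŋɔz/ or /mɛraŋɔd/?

The stem for 'wing' ends in [z] in [mɛraŋɔzi] but [d] in [mɛraŋɔd].
Compare 'moon', with invariant [d] in [munenidi] and [munenid]: an analysis with underlying /d/ and a rule producing [z] before the DEF suffix would wrongly predict alternation here too.
The alternation reflects word-final hardening: voiced fricatives become stops word-finally. /z/ is underlying.

/mɛraŋɔz/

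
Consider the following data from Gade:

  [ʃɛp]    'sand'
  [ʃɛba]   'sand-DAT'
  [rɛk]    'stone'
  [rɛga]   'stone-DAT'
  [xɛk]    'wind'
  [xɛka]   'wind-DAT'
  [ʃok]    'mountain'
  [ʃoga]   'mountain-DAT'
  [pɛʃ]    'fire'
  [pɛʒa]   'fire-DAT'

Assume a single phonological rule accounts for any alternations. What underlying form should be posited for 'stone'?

/rɛg/

In [rɛk] and [rɛga] the final segment of 'stone' alternates: [k] ~ [g].
But 'wind' keeps [k] in both environments ([xɛk], [xɛka]), so there is no rule changing /k/ to [g] before the DAT suffix.
The alternation reflects word-final obstruent devoicing: voiced obstruents become voiceless word-finally. /g/ is underlying.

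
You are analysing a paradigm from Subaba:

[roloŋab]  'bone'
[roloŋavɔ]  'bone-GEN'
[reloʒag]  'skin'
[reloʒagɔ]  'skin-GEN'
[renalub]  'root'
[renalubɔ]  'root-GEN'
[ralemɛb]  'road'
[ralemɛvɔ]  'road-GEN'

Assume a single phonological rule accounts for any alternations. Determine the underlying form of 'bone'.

The stem for 'bone' ends in [b] in [roloŋab] but [v] in [roloŋavɔ].
But 'root' keeps [b] in both environments ([renalub], [renalubɔ]), so there is no rule changing /b/ to [v] before the GEN suffix.
Therefore /v/ is basic and [b] is derived by word-final hardening (voiced fricatives become stops word-finally).

/roloŋav/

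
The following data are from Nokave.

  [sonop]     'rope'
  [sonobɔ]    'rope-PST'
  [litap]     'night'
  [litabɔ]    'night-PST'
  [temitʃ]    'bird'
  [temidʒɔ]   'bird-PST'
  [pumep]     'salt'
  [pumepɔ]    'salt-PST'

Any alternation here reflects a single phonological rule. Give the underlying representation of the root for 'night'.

/litab/

The root 'night' surfaces as [litap] and [litabɔ], with a stem-final [p] ~ [b] alternation.
If /p/ were underlying and a rule turned it into [b] before the PST suffix, 'salt' would also alternate; but it has [p] in both [pumep] and [pumepɔ].
The alternation reflects word-final obstruent devoicing: voiced obstruents become voiceless word-finally. /b/ is underlying.
The underlying form of 'night' is therefore /litab/.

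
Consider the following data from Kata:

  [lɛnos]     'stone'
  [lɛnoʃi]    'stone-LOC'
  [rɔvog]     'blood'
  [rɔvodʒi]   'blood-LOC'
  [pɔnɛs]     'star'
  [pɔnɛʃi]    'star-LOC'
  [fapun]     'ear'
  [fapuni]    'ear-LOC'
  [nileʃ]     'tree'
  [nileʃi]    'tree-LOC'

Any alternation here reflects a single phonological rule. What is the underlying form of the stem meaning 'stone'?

/lɛnos/

The root 'stone' surfaces as [lɛnos] and [lɛnoʃi], with a stem-final [s] ~ [ʃ] alternation.
Compare 'tree', with invariant [ʃ] in [nileʃ] and [nileʃi]: an analysis with underlying /ʃ/ and a rule producing [s] in isolation would wrongly predict alternation here too.
Therefore /s/ is basic and [ʃ] is derived by palatalization before a front vowel (/g/ and /s/ become palato-alveolar [dʒ] and [ʃ] before a front vowel).
Hence 'stone' is /lɛnos/ underlyingly.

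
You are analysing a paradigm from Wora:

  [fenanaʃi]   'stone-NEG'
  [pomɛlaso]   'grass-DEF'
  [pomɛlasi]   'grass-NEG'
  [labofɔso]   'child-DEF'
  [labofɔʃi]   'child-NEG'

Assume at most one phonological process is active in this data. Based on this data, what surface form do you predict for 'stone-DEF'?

In [labofɔso] and [labofɔʃi] the final segment of 'child' alternates: [s] ~ [ʃ].
But 'grass' keeps [s] in both environments ([pomɛlaso], [pomɛlasi]), so there is no rule changing /s/ to [ʃ] before the NEG suffix.
Therefore /ʃ/ is basic and [s] is derived by depalatalization (palato-alveolar /ʃ/ becomes [s] when no front vowel follows).
The one attested form of 'stone', [fenanaʃi], shows underlying /fenanaʃ/. Applying the same rule when no front vowel follows gives [fenanaso].

[fenanaso]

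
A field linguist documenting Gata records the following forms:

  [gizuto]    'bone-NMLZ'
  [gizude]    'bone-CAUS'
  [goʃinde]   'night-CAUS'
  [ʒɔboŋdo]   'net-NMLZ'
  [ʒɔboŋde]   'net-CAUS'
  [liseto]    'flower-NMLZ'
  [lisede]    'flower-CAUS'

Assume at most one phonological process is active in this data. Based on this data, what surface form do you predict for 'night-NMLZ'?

The NMLZ morpheme has two allomorphs, [-do] and [-to].
The CAUS suffix, which begins with [d], is invariant after every stem; so [d] is not altered by any rule here.
So the underlying form is /-to/, and voiceless stops become voiced after a nasal.
After 'night', which ends in a nasal, the suffix surfaces as [-do], giving [goʃindo].

[goʃindo]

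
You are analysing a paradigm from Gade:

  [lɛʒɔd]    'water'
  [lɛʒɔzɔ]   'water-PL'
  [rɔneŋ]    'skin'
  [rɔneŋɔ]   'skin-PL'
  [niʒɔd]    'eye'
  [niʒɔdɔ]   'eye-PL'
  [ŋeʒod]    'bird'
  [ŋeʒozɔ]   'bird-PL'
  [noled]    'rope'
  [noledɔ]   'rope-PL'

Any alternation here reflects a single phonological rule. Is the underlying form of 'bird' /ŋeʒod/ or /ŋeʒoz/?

/ŋeʒoz/

'bird' shows [d] ~ [z] at the end of the stem ([ŋeʒod] vs [ŋeʒozɔ]).
But 'eye' keeps [d] in both environments ([niʒɔd], [niʒɔdɔ]), so there is no rule changing /d/ to [z] before the PL suffix.
The underlying segment must be /z/; voiced fricatives become stops word-finally, yielding [d] there.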